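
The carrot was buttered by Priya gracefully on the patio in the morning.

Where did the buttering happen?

'on the patio' marks the location of the buttering event.

on the patio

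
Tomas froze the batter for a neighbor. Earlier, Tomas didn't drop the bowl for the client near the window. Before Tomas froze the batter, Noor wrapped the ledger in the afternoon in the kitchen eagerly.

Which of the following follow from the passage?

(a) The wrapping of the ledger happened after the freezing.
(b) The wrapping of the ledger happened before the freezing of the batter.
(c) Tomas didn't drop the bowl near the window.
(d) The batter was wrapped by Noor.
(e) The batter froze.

(a) Not entailed — the narrative places the wrapping before the freezing, not after.
(b) Entailed — the narrative places the wrapping before the freezing.
(c) Not entailed — dropping 'for the client' under negation is not valid — the original leaves open that Tomas dropped the bowl some other way.
(d) Not entailed — Noor wrapped the ledger, not the batter; the batter belongs to the freezing event.
(e) Entailed — 'Tomas froze the batter' is causative; it entails the inchoative 'the batter froze'.

(b), (e)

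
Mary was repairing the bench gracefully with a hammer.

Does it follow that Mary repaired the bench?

no

'was repairing' is progressive; for an accomplishment like 'repair the bench', it doesn't entail completion.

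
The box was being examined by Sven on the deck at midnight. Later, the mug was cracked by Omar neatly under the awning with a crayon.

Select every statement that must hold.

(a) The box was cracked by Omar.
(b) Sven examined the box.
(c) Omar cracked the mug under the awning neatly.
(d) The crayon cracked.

(a) Not entailed — Omar cracked the mug, not the box; the box belongs to the examining event.
(b) Entailed — 'examine' is an activity; 'was examining' entails that some examining happened, so 'examined' holds.
(c) Entailed — this follows by dropping conjuncts from the cracking event's description.
(d) Not entailed — the mug is what cracked, not the crayon.

(b), (c)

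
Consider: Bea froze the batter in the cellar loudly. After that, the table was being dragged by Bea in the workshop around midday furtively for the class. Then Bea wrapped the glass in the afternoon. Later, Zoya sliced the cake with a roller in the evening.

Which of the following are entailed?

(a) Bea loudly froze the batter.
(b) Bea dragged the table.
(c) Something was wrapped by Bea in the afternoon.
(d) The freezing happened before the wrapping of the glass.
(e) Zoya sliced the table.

(a) Entailed — this follows by dropping conjuncts from the freezing event's description.
(b) Entailed — 'drag' is an activity; 'was dragging' entails that some dragging happened, so 'dragged' holds.
(c) Entailed — generalizing the patient leaves a sub-description the original still satisfies.
(d) Entailed — the narrative places the freezing before the wrapping.
(e) Not entailed — Zoya sliced the cake, not the table; the table belongs to the dragging event.

(a), (b), (c), (d)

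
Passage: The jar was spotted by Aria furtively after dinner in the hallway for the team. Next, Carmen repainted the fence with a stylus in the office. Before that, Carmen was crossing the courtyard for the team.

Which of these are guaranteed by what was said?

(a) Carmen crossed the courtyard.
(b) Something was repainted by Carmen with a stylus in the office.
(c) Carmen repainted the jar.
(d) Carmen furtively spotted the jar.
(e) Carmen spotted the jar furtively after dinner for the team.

(b)

(a) Not entailed — 'was crossing' is progressive on an accomplishment; it does not entail the completed 'crossed'.
(b) Entailed — every conjunct here is already in the original repainting event.
(c) Not entailed — Carmen repainted the fence, not the jar; the jar belongs to the spotting event.
(d) Not entailed — the passage has Aria spotting the jar, not Carmen.
(e) Not entailed — the passage has Aria spotting the jar, not Carmen.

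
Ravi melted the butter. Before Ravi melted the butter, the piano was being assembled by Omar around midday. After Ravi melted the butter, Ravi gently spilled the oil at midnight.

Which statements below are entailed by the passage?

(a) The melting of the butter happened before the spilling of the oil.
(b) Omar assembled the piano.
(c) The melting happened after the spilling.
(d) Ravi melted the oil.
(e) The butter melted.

(a), (e)

(a) Entailed — the narrative places the melting before the spilling.
(b) Not entailed — 'was assembling' is progressive on an accomplishment; it does not entail the completed 'assembled'.
(c) Not entailed — the narrative places the melting before the spilling, not after.
(d) Not entailed — Ravi melted the butter, not the oil; the oil belongs to the spilling event.
(e) Entailed — 'Ravi melted the butter' is causative; it entails the inchoative 'the butter melted'.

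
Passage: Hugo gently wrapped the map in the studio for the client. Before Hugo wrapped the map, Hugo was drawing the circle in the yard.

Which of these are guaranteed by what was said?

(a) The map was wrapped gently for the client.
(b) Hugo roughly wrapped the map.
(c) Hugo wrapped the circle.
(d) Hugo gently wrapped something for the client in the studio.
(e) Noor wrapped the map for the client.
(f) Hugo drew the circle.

(a) Entailed — dropping 'in the studio' and generalizing the agent leaves a sub-description the original still satisfies.
(b) Not entailed — 'roughly' adds a manner not in (and inconsistent with) the original.
(c) Not entailed — Hugo wrapped the map, not the circle; the circle belongs to the drawing event.
(d) Entailed — every conjunct here is already in the original wrapping event.
(e) Not entailed — the passage has Hugo wrapping the map, not Noor.
(f) Not entailed — 'was drawing' is progressive on an accomplishment; it does not entail the completed 'drew'.

(a), (d)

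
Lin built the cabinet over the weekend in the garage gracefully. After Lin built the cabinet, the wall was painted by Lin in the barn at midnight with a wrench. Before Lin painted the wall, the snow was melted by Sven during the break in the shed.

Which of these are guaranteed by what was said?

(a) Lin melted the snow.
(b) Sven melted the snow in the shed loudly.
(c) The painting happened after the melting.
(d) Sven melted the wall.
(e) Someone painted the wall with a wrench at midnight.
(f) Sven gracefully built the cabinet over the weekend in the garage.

(a) Not entailed — the passage has Sven melting the snow, not Lin.
(b) Not entailed — 'loudly' adds information not in the original event.
(c) Entailed — the narrative places the melting before the painting.
(d) Not entailed — Sven melted the snow, not the wall; the wall belongs to the painting event.
(e) Entailed — this follows by dropping conjuncts from the painting event's description.
(f) Not entailed — the passage has Lin building the cabinet, not Sven.

(c), (e)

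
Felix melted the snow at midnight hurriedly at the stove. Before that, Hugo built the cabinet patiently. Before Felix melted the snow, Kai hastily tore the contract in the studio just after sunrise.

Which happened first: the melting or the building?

the building

The connectives place the building before the melting.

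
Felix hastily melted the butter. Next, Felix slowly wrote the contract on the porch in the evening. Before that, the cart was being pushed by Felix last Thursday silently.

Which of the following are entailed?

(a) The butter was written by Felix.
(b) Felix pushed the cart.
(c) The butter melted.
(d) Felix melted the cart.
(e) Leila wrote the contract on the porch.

(b), (c)

(a) Not entailed — Felix wrote the contract, not the butter; the butter belongs to the melting event.
(b) Entailed — 'push' is an activity; 'was pushing' entails that some pushing happened, so 'pushed' holds.
(c) Entailed — 'Felix melted the butter' is causative; it entails the inchoative 'the butter melted'.
(d) Not entailed — Felix melted the butter, not the cart; the cart belongs to the pushing event.
(e) Not entailed — the passage has Felix writing the contract, not Leila.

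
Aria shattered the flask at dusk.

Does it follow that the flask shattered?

yes

'Aria shattered the flask' is the causative; it entails the inchoative 'the flask shattered'.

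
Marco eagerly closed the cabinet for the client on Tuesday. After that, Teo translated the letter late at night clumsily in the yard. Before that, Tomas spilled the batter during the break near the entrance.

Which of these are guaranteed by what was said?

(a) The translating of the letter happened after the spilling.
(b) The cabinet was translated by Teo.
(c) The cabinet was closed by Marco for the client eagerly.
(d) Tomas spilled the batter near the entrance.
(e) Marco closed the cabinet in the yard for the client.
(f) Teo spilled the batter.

(a), (c), (d)

(a) Entailed — the narrative places the spilling before the translating.
(b) Not entailed — Teo translated the letter, not the cabinet; the cabinet belongs to the closing event.
(c) Entailed — dropping 'on Tuesday' leaves a sub-description the original still satisfies.
(d) Entailed — this follows by dropping conjuncts from the spilling event's description.
(e) Not entailed — 'in the yard' adds information not in the original event.
(f) Not entailed — the passage has Tomas spilling the batter, not Teo.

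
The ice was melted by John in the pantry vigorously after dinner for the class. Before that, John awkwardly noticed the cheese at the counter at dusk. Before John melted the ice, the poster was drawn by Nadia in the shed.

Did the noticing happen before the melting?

The narrative orders the noticing before the melting.

yes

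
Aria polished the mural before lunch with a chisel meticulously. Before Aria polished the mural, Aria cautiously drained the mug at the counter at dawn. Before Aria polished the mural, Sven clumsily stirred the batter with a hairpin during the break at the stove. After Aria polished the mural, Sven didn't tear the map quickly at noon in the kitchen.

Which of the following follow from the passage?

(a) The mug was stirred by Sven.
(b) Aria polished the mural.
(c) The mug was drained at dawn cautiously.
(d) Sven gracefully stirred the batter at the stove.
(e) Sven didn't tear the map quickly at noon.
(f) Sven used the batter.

(a) Not entailed — Sven stirred the batter, not the mug; the mug belongs to the draining event.
(b) Entailed — dropping 'with a chisel', 'meticulously', 'before lunch' leaves a sub-description the original still satisfies.
(c) Entailed — every conjunct here is already in the original draining event.
(d) Not entailed — 'gracefully' adds a manner not in (and inconsistent with) the original.
(e) Not entailed — dropping 'in the kitchen' under negation is not valid — the original leaves open that Sven tore the map some other way.
(f) Not entailed — the batter is the patient, not an instrument — Sven used a hairpin.

(b), (c)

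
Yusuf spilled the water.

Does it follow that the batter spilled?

no

Nothing is said about any batter; only the water is affected.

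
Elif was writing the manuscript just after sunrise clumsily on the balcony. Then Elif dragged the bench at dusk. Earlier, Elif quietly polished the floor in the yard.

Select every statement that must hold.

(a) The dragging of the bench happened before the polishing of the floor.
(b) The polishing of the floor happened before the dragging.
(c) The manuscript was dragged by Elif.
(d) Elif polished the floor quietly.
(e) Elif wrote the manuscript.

(b), (d)

(a) Not entailed — the narrative places the polishing before the dragging, not after.
(b) Entailed — the narrative places the polishing before the dragging.
(c) Not entailed — Elif dragged the bench, not the manuscript; the manuscript belongs to the writing event.
(d) Entailed — dropping 'in the yard' leaves a sub-description the original still satisfies.
(e) Not entailed — 'was writing' is progressive on an accomplishment; it does not entail the completed 'wrote'.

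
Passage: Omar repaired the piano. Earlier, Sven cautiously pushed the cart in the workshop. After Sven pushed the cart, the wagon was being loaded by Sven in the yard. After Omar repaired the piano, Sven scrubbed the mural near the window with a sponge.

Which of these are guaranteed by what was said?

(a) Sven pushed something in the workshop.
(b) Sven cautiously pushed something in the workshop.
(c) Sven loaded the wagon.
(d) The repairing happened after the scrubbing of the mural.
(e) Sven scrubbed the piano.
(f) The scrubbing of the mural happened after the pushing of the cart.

(a) Entailed — dropping 'cautiously' and generalizing the patient leaves a sub-description the original still satisfies.
(b) Entailed — the original entails any weakening of itself; this just generalizes the patient.
(c) Not entailed — 'was loading' is progressive on an accomplishment; it does not entail the completed 'loaded'.
(d) Not entailed — the narrative places the repairing before the scrubbing, not after.
(e) Not entailed — Sven scrubbed the mural, not the piano; the piano belongs to the repairing event.
(f) Entailed — the narrative places the pushing before the scrubbing.

(a), (b), (f)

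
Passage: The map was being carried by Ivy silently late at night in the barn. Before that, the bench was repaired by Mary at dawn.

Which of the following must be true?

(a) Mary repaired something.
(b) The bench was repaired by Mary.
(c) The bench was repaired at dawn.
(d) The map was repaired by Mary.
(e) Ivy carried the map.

(a) Entailed — the original entails any weakening of itself; this just drops 'at dawn' and generalizes the patient.
(b) Entailed — dropping 'at dawn' leaves a sub-description the original still satisfies.
(c) Entailed — generalizing the agent leaves a sub-description the original still satisfies.
(d) Not entailed — Mary repaired the bench, not the map; the map belongs to the carrying event.
(e) Entailed — 'carry' is an activity; 'was carrying' entails that some carrying happened, so 'carried' holds.

(a), (b), (c), (e)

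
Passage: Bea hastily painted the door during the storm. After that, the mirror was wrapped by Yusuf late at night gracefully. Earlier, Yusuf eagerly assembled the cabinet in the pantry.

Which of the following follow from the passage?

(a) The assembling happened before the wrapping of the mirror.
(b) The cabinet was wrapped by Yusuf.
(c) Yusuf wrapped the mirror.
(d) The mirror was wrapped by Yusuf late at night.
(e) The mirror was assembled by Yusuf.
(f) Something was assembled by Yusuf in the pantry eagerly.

(a), (c), (d), (f)

(a) Entailed — the narrative places the assembling before the wrapping.
(b) Not entailed — Yusuf wrapped the mirror, not the cabinet; the cabinet belongs to the assembling event.
(c) Entailed — every conjunct here is already in the original wrapping event.
(d) Entailed — the original entails any weakening of itself; this just drops 'gracefully'.
(e) Not entailed — Yusuf assembled the cabinet, not the mirror; the mirror belongs to the wrapping event.
(f) Entailed — this follows by dropping conjuncts from the assembling event's description.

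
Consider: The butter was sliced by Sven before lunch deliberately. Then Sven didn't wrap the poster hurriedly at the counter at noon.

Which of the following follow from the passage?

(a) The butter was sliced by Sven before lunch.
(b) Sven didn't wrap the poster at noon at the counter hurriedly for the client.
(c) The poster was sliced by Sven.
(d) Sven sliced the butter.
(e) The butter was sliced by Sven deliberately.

(a), (b), (d), (e)

(a) Entailed — dropping 'deliberately' leaves a sub-description the original still satisfies.
(b) Entailed — under negation, adding a further restriction is entailed: if no such wrapping event occurred, none occurred for the client either.
(c) Not entailed — Sven sliced the butter, not the poster; the poster belongs to the wrapping event.
(d) Entailed — every conjunct here is already in the original slicing event.
(e) Entailed — the original entails any weakening of itself; this just drops 'before lunch'.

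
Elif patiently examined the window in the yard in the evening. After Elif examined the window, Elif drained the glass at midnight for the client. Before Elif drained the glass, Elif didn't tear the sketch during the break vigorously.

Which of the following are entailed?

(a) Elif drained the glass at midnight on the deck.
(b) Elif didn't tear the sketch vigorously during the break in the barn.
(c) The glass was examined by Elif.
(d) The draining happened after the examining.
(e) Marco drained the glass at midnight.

(a) Not entailed — 'on the deck' adds information not in the original event.
(b) Entailed — under negation, adding a further restriction is entailed: if no such tearing event occurred, none occurred in the barn either.
(c) Not entailed — Elif examined the window, not the glass; the glass belongs to the draining event.
(d) Entailed — the narrative places the examining before the draining.
(e) Not entailed — the passage has Elif draining the glass, not Marco.

(b), (d)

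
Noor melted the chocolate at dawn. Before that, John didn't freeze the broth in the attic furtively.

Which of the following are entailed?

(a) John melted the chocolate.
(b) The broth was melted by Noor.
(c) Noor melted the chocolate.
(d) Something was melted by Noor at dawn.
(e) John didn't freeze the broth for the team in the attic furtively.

(c), (d), (e)

(a) Not entailed — the passage has Noor melting the chocolate, not John.
(b) Not entailed — Noor melted the chocolate, not the broth; the broth belongs to the freezing event.
(c) Entailed — dropping 'at dawn' leaves a sub-description the original still satisfies.
(d) Entailed — this follows by dropping conjuncts from the melting event's description.
(e) Entailed — under negation, adding a further restriction is entailed: if no such freezing event occurred, none occurred for the team either.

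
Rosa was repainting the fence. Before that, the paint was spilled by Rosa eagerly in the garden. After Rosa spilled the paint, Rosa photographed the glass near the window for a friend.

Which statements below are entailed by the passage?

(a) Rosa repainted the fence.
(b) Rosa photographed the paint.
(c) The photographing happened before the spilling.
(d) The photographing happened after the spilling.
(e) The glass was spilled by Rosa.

(d)

(a) Not entailed — 'was repainting' is progressive on an accomplishment; it does not entail the completed 'repainted'.
(b) Not entailed — Rosa photographed the glass, not the paint; the paint belongs to the spilling event.
(c) Not entailed — the narrative places the spilling before the photographing, not after.
(d) Entailed — the narrative places the spilling before the photographing.
(e) Not entailed — Rosa spilled the paint, not the glass; the glass belongs to the photographing event.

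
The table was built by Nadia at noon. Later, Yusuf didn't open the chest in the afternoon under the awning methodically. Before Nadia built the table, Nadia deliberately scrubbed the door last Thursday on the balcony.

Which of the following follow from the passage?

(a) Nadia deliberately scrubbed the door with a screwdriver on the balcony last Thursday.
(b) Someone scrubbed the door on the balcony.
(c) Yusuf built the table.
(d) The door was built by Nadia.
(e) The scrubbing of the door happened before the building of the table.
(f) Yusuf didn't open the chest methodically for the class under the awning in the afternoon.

(a) Not entailed — 'with a screwdriver' adds information not in the original event.
(b) Entailed — dropping 'deliberately', 'last Thursday' and generalizing the agent leaves a sub-description the original still satisfies.
(c) Not entailed — the passage has Nadia building the table, not Yusuf.
(d) Not entailed — Nadia built the table, not the door; the door belongs to the scrubbing event.
(e) Entailed — the narrative places the scrubbing before the building.
(f) Entailed — under negation, adding a further restriction is entailed: if no such opening event occurred, none occurred for the class either.

(b), (e), (f)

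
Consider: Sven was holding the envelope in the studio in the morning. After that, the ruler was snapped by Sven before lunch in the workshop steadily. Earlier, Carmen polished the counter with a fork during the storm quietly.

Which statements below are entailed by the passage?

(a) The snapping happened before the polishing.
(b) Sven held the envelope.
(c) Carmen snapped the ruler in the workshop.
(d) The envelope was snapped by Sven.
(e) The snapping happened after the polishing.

(b), (e)

(a) Not entailed — the narrative places the polishing before the snapping, not after.
(b) Entailed — 'hold' is an activity; 'was holding' entails that some holding happened, so 'held' holds.
(c) Not entailed — the passage has Sven snapping the ruler, not Carmen.
(d) Not entailed — Sven snapped the ruler, not the envelope; the envelope belongs to the holding event.
(e) Entailed — the narrative places the polishing before the snapping.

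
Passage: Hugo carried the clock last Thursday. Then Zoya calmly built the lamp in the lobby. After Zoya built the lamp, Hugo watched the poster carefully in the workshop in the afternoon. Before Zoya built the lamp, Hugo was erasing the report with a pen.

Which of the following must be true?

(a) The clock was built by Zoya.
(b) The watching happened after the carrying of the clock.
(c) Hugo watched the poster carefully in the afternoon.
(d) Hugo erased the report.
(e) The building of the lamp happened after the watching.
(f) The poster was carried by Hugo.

(b), (c)

(a) Not entailed — Zoya built the lamp, not the clock; the clock belongs to the carrying event.
(b) Entailed — the narrative places the carrying before the watching.
(c) Entailed — dropping 'in the workshop' leaves a sub-description the original still satisfies.
(d) Not entailed — 'was erasing' is progressive on an accomplishment; it does not entail the completed 'erased'.
(e) Not entailed — the narrative places the building before the watching, not after.
(f) Not entailed — Hugo carried the clock, not the poster; the poster belongs to the watching event.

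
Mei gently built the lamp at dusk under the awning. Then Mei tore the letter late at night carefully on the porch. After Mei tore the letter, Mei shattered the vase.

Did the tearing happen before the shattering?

The narrative orders the tearing before the shattering.

yes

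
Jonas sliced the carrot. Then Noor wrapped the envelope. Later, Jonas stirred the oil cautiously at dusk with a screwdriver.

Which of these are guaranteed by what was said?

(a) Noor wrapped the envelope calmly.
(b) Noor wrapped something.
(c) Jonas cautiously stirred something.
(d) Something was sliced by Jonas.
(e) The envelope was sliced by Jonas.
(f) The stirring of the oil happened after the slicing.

(a) Not entailed — 'calmly' adds information not in the original event.
(b) Entailed — every conjunct here is already in the original wrapping event.
(c) Entailed — dropping 'at dusk', 'with a screwdriver' and generalizing the patient leaves a sub-description the original still satisfies.
(d) Entailed — the original entails any weakening of itself; this just generalizes the patient.
(e) Not entailed — Jonas sliced the carrot, not the envelope; the envelope belongs to the wrapping event.
(f) Entailed — the narrative places the slicing before the stirring.

(b), (c), (d), (f)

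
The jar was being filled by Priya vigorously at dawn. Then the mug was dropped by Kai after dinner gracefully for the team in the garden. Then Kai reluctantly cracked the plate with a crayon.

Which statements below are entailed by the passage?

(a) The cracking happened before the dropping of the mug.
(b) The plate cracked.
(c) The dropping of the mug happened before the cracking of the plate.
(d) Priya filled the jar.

(a) Not entailed — the narrative places the dropping before the cracking, not after.
(b) Entailed — 'Kai cracked the plate' is causative; it entails the inchoative 'the plate cracked'.
(c) Entailed — the narrative places the dropping before the cracking.
(d) Not entailed — 'was filling' is progressive on an accomplishment; it does not entail the completed 'filled'.

(b), (c)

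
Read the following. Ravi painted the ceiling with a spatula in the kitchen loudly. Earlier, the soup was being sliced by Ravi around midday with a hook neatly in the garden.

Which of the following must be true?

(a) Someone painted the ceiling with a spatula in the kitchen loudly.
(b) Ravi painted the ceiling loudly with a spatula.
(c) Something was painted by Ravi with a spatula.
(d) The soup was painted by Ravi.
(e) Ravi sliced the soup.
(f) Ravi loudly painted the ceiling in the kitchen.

(a), (b), (c), (f)

(a) Entailed — every conjunct here is already in the original painting event.
(b) Entailed — the original entails any weakening of itself; this just drops 'in the kitchen'.
(c) Entailed — every conjunct here is already in the original painting event.
(d) Not entailed — Ravi painted the ceiling, not the soup; the soup belongs to the slicing event.
(e) Not entailed — 'was slicing' is progressive on an accomplishment; it does not entail the completed 'sliced'.
(f) Entailed — this follows by dropping conjuncts from the painting event's description.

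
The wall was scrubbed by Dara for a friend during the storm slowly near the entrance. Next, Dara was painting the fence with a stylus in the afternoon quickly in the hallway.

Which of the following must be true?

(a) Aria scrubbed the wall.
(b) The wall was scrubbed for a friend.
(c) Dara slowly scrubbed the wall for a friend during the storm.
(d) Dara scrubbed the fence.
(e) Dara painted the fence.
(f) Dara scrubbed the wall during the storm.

(a) Not entailed — the passage has Dara scrubbing the wall, not Aria.
(b) Entailed — every conjunct here is already in the original scrubbing event.
(c) Entailed — every conjunct here is already in the original scrubbing event.
(d) Not entailed — Dara scrubbed the wall, not the fence; the fence belongs to the painting event.
(e) Not entailed — 'was painting' is progressive on an accomplishment; it does not entail the completed 'painted'.
(f) Entailed — the original entails any weakening of itself; this just drops 'slowly', 'near the entrance', 'for a friend'.

(b), (c), (f)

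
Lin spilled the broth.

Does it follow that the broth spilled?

'Lin spilled the broth' is the causative; it entails the inchoative 'the broth spilled'.

yes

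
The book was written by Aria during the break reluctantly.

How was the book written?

reluctantly

'reluctantly' marks the manner of the writing event.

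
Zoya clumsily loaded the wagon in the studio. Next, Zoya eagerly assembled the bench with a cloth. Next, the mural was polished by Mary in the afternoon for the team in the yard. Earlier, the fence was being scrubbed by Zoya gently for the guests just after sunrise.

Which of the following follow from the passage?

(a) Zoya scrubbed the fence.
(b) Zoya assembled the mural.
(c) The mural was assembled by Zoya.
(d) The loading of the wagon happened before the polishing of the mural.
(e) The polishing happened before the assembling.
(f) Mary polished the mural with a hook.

(a), (d)

(a) Entailed — 'scrub' is an activity; 'was scrubbing' entails that some scrubbing happened, so 'scrubbed' holds.
(b) Not entailed — Zoya assembled the bench, not the mural; the mural belongs to the polishing event.
(c) Not entailed — Zoya assembled the bench, not the mural; the mural belongs to the polishing event.
(d) Entailed — the narrative places the loading before the polishing.
(e) Not entailed — the narrative places the assembling before the polishing, not after.
(f) Not entailed — 'with a hook' adds information not in the original event.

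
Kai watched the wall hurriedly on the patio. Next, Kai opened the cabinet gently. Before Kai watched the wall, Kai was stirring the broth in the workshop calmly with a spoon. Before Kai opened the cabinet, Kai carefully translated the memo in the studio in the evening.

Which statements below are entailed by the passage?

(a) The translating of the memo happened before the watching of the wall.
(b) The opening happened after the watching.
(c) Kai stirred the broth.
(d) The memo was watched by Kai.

(a) Not entailed — the narrative doesn't order the translating relative to the watching.
(b) Entailed — the narrative places the watching before the opening.
(c) Entailed — 'stir' is an activity; 'was stirring' entails that some stirring happened, so 'stirred' holds.
(d) Not entailed — Kai watched the wall, not the memo; the memo belongs to the translating event.

(b), (c)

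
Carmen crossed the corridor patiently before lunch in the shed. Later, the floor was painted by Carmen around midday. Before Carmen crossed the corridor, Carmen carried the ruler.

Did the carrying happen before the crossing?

The narrative orders the carrying before the crossing.

yes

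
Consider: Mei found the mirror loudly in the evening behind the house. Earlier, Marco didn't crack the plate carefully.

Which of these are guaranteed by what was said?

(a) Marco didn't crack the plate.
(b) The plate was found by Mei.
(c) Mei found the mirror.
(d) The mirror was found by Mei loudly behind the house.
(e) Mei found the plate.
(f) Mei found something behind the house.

(a) Not entailed — dropping 'carefully' under negation is not valid — the original leaves open that Marco cracked the plate some other way.
(b) Not entailed — Mei found the mirror, not the plate; the plate belongs to the cracking event.
(c) Entailed — the original entails any weakening of itself; this just drops 'behind the house', 'loudly', 'in the evening'.
(d) Entailed — dropping 'in the evening' leaves a sub-description the original still satisfies.
(e) Not entailed — Mei found the mirror, not the plate; the plate belongs to the cracking event.
(f) Entailed — this follows by dropping conjuncts from the finding event's description.

(c), (d), (f)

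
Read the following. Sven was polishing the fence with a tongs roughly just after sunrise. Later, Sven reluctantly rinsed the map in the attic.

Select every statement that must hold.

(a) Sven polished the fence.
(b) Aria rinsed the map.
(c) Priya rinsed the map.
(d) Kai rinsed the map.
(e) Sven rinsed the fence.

(a)

(a) Entailed — 'polish' is an activity; 'was polishing' entails that some polishing happened, so 'polished' holds.
(b) Not entailed — the passage has Sven rinsing the map, not Aria.
(c) Not entailed — the passage has Sven rinsing the map, not Priya.
(d) Not entailed — the passage has Sven rinsing the map, not Kai.
(e) Not entailed — Sven rinsed the map, not the fence; the fence belongs to the polishing event.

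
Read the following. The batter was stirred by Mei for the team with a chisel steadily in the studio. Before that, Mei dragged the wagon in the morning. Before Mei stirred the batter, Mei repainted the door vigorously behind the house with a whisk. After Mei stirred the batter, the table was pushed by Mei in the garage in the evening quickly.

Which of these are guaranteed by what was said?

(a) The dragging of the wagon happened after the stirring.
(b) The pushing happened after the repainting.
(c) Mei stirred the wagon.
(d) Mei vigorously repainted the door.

(a) Not entailed — the narrative places the dragging before the stirring, not after.
(b) Entailed — the narrative places the repainting before the pushing.
(c) Not entailed — Mei stirred the batter, not the wagon; the wagon belongs to the dragging event.
(d) Entailed — dropping 'behind the house', 'with a whisk' leaves a sub-description the original still satisfies.

(b), (d)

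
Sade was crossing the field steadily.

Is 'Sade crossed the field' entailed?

'was crossing' is progressive; for an accomplishment like 'cross the field', it doesn't entail completion.

no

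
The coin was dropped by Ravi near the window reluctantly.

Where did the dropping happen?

near the window

'near the window' marks the location of the dropping event.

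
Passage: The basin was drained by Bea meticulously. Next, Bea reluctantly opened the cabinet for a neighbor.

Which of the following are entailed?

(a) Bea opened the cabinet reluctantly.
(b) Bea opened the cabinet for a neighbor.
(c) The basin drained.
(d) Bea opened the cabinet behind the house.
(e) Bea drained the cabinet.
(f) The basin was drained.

(a), (b), (c), (f)

(a) Entailed — dropping 'for a neighbor' leaves a sub-description the original still satisfies.
(b) Entailed — this follows by dropping conjuncts from the opening event's description.
(c) Entailed — 'Bea drained the basin' is causative; it entails the inchoative 'the basin drained'.
(d) Not entailed — 'behind the house' adds information not in the original event.
(e) Not entailed — Bea drained the basin, not the cabinet; the cabinet belongs to the opening event.
(f) Entailed — every conjunct here is already in the original draining event.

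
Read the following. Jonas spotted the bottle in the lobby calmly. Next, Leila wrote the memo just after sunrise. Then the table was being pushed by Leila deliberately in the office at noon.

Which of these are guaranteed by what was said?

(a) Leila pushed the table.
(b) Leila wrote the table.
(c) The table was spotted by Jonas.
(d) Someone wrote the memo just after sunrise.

(a), (d)

(a) Entailed — 'push' is an activity; 'was pushing' entails that some pushing happened, so 'pushed' holds.
(b) Not entailed — Leila wrote the memo, not the table; the table belongs to the pushing event.
(c) Not entailed — Jonas spotted the bottle, not the table; the table belongs to the pushing event.
(d) Entailed — generalizing the agent leaves a sub-description the original still satisfies.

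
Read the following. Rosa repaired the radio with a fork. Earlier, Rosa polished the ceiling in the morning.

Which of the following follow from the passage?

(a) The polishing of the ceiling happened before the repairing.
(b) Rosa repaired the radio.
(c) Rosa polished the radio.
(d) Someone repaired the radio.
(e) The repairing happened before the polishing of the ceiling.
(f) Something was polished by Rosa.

(a), (b), (d), (f)

(a) Entailed — the narrative places the polishing before the repairing.
(b) Entailed — dropping 'with a fork' leaves a sub-description the original still satisfies.
(c) Not entailed — Rosa polished the ceiling, not the radio; the radio belongs to the repairing event.
(d) Entailed — every conjunct here is already in the original repairing event.
(e) Not entailed — the narrative places the polishing before the repairing, not after.
(f) Entailed — this follows by dropping conjuncts from the polishing event's description.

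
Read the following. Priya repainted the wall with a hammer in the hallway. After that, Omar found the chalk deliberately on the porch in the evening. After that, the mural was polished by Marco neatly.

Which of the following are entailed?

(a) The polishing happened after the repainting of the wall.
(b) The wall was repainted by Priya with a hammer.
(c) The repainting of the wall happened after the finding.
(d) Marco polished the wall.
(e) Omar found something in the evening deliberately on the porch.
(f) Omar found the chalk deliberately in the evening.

(a) Entailed — the narrative places the repainting before the polishing.
(b) Entailed — every conjunct here is already in the original repainting event.
(c) Not entailed — the narrative places the repainting before the finding, not after.
(d) Not entailed — Marco polished the mural, not the wall; the wall belongs to the repainting event.
(e) Entailed — every conjunct here is already in the original finding event.
(f) Entailed — this follows by dropping conjuncts from the finding event's description.

(a), (b), (e), (f)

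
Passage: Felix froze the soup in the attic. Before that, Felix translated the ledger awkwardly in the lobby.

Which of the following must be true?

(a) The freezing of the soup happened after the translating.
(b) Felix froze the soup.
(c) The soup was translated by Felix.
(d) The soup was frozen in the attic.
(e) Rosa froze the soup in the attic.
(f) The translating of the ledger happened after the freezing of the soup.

(a), (b), (d)

(a) Entailed — the narrative places the translating before the freezing.
(b) Entailed — dropping 'in the attic' leaves a sub-description the original still satisfies.
(c) Not entailed — Felix translated the ledger, not the soup; the soup belongs to the freezing event.
(d) Entailed — every conjunct here is already in the original freezing event.
(e) Not entailed — the passage has Felix freezing the soup, not Rosa.
(f) Not entailed — the narrative places the translating before the freezing, not after.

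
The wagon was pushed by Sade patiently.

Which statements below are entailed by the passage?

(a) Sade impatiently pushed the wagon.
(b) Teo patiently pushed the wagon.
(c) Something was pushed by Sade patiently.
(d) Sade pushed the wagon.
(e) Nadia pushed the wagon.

(a) Not entailed — 'impatiently' adds a manner not in (and inconsistent with) the original.
(b) Not entailed — the passage has Sade pushing the wagon, not Teo.
(c) Entailed — this follows by dropping conjuncts from the pushing event's description.
(d) Entailed — the original entails any weakening of itself; this just drops 'patiently'.
(e) Not entailed — the passage has Sade pushing the wagon, not Nadia.

(c), (d)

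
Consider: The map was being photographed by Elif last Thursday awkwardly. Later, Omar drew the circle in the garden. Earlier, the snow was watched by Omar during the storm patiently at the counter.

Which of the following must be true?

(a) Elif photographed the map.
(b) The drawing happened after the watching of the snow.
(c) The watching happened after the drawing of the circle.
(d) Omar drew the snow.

(b)

(a) Not entailed — 'was photographing' is progressive on an accomplishment; it does not entail the completed 'photographed'.
(b) Entailed — the narrative places the watching before the drawing.
(c) Not entailed — the narrative places the watching before the drawing, not after.
(d) Not entailed — Omar drew the circle, not the snow; the snow belongs to the watching event.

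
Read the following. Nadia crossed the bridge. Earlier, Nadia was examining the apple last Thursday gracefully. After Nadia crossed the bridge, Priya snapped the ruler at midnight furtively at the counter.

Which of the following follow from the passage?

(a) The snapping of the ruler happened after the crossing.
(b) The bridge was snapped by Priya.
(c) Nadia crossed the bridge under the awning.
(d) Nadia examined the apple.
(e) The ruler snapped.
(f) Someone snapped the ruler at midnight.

(a), (d), (e), (f)

(a) Entailed — the narrative places the crossing before the snapping.
(b) Not entailed — Priya snapped the ruler, not the bridge; the bridge belongs to the crossing event.
(c) Not entailed — 'under the awning' adds information not in the original event.
(d) Entailed — 'examine' is an activity; 'was examining' entails that some examining happened, so 'examined' holds.
(e) Entailed — 'Priya snapped the ruler' is causative; it entails the inchoative 'the ruler snapped'.
(f) Entailed — dropping 'furtively', 'at the counter' and generalizing the agent leaves a sub-description the original still satisfies.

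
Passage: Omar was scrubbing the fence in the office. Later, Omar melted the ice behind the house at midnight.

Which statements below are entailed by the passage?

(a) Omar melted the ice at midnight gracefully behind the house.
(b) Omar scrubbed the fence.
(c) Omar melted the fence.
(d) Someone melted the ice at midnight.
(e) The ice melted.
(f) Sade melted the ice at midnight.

(b), (d), (e)

(a) Not entailed — 'gracefully' adds information not in the original event.
(b) Entailed — 'scrub' is an activity; 'was scrubbing' entails that some scrubbing happened, so 'scrubbed' holds.
(c) Not entailed — Omar melted the ice, not the fence; the fence belongs to the scrubbing event.
(d) Entailed — this follows by dropping conjuncts from the melting event's description.
(e) Entailed — 'Omar melted the ice' is causative; it entails the inchoative 'the ice melted'.
(f) Not entailed — the passage has Omar melting the ice, not Sade.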